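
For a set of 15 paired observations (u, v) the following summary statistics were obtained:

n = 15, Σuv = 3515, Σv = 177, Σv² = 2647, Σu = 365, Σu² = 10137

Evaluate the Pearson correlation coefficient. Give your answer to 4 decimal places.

-0.9460

r = (nΣuv − ΣuΣv) / √[(nΣu² − (Σu)²)(nΣv² − (Σv)²)]
Numerator: 15×3515 − 365×177 = -11880
Denominator: √[(152055 − 133225)(39705 − 31329)] = √[18830 × 8376] = 12558.6655
r = -11880 / 12558.6655 ≈ -0.9460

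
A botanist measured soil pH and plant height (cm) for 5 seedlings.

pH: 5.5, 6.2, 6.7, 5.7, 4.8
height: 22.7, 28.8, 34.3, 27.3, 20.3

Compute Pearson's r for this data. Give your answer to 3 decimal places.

n = 5, Σx = 28.9, Σy = 133.4, Σx² = 169.11, Σy² = 3678.6, Σxy = 786.27
nΣxy − ΣxΣy = 3931.35 − 3855.26 = 76.09
nΣx² − (Σx)² = 845.55 − 835.21 = 10.34; nΣy² − (Σy)² = 18393 − 17795.56 = 597.44
r = 76.09 / √(10.34 × 597.44) = 76.09 / 78.5973 ≈ 0.968

0.968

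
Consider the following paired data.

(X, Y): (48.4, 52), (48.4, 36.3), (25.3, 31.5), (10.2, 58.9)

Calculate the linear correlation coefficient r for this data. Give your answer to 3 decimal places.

n = 4, ΣX = 132.3, ΣY = 178.7, ΣX² = 5429.25, ΣY² = 8483.15, ΣXY = 5671.45
nΣXY − ΣXΣY = 22685.8 − 23642.01 = -956.21
nΣX² − (ΣX)² = 21717 − 17503.29 = 4213.71; nΣY² − (ΣY)² = 33932.6 − 31933.69 = 1998.91
r = -956.21 / √(4213.71 × 1998.91) = -956.21 / 2902.2107 ≈ -0.329

-0.329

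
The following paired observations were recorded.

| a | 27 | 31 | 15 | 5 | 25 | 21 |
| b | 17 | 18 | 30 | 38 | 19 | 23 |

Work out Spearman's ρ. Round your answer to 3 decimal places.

-0.943

Rank a: 5, 6, 2, 1, 4, 3
Rank b: 1, 2, 5, 6, 3, 4
d = rank(a) − rank(b): 4, 4, -3, -5, 1, -1; Σd² = 68
ρ = 1 − 6Σd² / [n(n²−1)] = 1 − 6×68 / (6×35) = 1 − 408/210 ≈ -0.943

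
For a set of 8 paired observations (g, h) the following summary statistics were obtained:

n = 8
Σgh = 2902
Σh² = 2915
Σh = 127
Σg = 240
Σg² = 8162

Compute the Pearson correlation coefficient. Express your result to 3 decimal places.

r = (nΣgh − ΣgΣh) / √[(nΣg² − (Σg)²)(nΣh² − (Σh)²)]
Numerator: 8×2902 − 240×127 = -7264
Denominator: √[(65296 − 57600)(23320 − 16129)] = √[7696 × 7191] = 7439.2161
r = -7264 / 7439.2161 ≈ -0.976

-0.976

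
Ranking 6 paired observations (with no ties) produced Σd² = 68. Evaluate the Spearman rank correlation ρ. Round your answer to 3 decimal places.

-0.943

ρ = 1 − 6Σd² / [n(n²−1)] = 1 − 6×68 / (6×35)
  = 1 − 408/210 = 1 − 1.9429 ≈ -0.943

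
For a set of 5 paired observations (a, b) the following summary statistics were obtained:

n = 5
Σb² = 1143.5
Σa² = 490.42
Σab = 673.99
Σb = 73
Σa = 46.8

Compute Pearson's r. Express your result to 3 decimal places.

-0.146

r = (nΣab − ΣaΣb) / √[(nΣa² − (Σa)²)(nΣb² − (Σb)²)]
Numerator: 5×673.99 − 46.8×73 = -46.45
Denominator: √[(2452.1 − 2190.24)(5717.5 − 5329)] = √[261.86 × 388.5] = 318.9555
r = -46.45 / 318.9555 ≈ -0.146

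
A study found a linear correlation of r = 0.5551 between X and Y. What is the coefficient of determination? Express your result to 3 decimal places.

r² = (0.5551)² = 0.308

0.308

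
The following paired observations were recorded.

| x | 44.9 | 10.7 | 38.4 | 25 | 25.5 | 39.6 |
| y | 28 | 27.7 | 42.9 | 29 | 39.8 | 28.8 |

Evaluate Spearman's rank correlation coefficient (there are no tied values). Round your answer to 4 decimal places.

0.0857

Rank x: 6, 1, 4, 2, 3, 5
Rank y: 2, 1, 6, 4, 5, 3
d = rank(x) − rank(y): 4, 0, -2, -2, -2, 2; Σd² = 32
ρ = 1 − 6Σd² / [n(n²−1)] = 1 − 6×32 / (6×35) = 1 − 192/210 ≈ 0.0857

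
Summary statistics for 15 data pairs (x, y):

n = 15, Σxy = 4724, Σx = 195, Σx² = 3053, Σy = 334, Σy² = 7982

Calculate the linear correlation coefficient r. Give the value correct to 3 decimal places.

0.719

r = (nΣxy − ΣxΣy) / √[(nΣx² − (Σx)²)(nΣy² − (Σy)²)]
Numerator: 15×4724 − 195×334 = 5730
Denominator: √[(45795 − 38025)(119730 − 111556)] = √[7770 × 8174] = 7969.4404
r = 5730 / 7969.4404 ≈ 0.719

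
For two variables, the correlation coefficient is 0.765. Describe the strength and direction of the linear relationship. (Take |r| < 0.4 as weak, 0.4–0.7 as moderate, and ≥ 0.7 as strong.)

strong positive

r = 0.765 > 0 so the relationship is positive.
|r| = 0.765, which falls in the strong range.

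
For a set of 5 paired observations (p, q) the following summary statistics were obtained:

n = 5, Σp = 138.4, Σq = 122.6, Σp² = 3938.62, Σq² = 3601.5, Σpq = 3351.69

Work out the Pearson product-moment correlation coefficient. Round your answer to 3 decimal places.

-0.165

r = (nΣpq − ΣpΣq) / √[(nΣp² − (Σp)²)(nΣq² − (Σq)²)]
Numerator: 5×3351.69 − 138.4×122.6 = -209.39
Denominator: √[(19693.1 − 19154.56)(18007.5 − 15030.76)] = √[538.54 × 2976.74] = 1266.1333
r = -209.39 / 1266.1333 ≈ -0.165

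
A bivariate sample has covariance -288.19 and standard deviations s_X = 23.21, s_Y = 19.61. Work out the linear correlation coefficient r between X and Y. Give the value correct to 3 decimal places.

r = Cov(X,Y) / (s_X · s_Y) = -288.19 / (23.21 × 19.61)
  = -288.19 / 455.1481 ≈ -0.633

-0.633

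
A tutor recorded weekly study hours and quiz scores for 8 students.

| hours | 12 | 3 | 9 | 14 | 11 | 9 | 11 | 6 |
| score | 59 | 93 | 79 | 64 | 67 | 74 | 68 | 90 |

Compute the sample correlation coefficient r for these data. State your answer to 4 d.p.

n = 8, Σx = 75, Σy = 594, Σx² = 789, Σy² = 45156, Σxy = 5285
nΣxy − ΣxΣy = 42280 − 44550 = -2270
nΣx² − (Σx)² = 6312 − 5625 = 687; nΣy² − (Σy)² = 361248 − 352836 = 8412
r = -2270 / √(687 × 8412) = -2270 / 2403.9642 ≈ -0.9443

-0.9443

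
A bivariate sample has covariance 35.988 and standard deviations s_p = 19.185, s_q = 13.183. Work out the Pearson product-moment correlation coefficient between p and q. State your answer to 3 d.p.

0.142

r = Cov(p,q) / (s_p · s_q) = 35.988 / (19.185 × 13.183)
  = 35.988 / 252.9159 ≈ 0.142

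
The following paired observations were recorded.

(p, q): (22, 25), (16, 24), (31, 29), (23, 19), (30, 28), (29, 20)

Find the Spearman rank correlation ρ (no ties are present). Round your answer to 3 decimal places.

Rank p: 2, 1, 6, 3, 5, 4
Rank q: 4, 3, 6, 1, 5, 2
d = rank(p) − rank(q): -2, -2, 0, 2, 0, 2; Σd² = 16
ρ = 1 − 6Σd² / [n(n²−1)] = 1 − 6×16 / (6×35) = 1 − 96/210 ≈ 0.543

0.543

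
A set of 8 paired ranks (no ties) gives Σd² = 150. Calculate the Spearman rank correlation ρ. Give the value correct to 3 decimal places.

ρ = 1 − 6Σd² / [n(n²−1)] = 1 − 6×150 / (8×63)
  = 1 − 900/504 = 1 − 1.7857 ≈ -0.786

-0.786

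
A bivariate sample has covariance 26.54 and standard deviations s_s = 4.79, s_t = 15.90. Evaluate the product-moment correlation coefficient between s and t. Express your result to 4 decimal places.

0.3485

r = Cov(s,t) / (s_s · s_t) = 26.54 / (4.79 × 15.90)
  = 26.54 / 76.1610 ≈ 0.3485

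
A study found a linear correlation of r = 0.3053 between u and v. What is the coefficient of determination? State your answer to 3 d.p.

r² = (0.3053)² = 0.093

0.093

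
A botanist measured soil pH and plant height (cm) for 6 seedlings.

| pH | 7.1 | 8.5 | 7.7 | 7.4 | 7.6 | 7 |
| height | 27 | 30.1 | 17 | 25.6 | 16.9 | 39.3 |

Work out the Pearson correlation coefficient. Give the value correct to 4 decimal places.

-0.2458

n = 6, Σx = 45.3, Σy = 155.9, Σx² = 343.47, Σy² = 4409.47, Σxy = 1171.43
nΣxy − ΣxΣy = 7028.58 − 7062.27 = -33.69
nΣx² − (Σx)² = 2060.82 − 2052.09 = 8.73; nΣy² − (Σy)² = 26456.82 − 24304.81 = 2152.01
r = -33.69 / √(8.73 × 2152.01) = -33.69 / 137.0659 ≈ -0.2458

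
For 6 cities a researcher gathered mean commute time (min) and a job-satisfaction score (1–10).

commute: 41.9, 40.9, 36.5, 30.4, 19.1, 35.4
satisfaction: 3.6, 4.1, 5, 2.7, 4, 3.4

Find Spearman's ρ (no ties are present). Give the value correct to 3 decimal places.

0.314

Rank commute: 6, 5, 4, 2, 1, 3
Rank satisfaction: 3, 5, 6, 1, 4, 2
d = rank(commute) − rank(satisfaction): 3, 0, -2, 1, -3, 1; Σd² = 24
ρ = 1 − 6Σd² / [n(n²−1)] = 1 − 6×24 / (6×35) = 1 − 144/210 ≈ 0.314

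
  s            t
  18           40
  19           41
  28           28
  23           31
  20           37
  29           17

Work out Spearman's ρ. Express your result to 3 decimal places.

Rank s: 1, 2, 5, 4, 3, 6
Rank t: 5, 6, 2, 3, 4, 1
d = rank(s) − rank(t): -4, -4, 3, 1, -1, 5; Σd² = 68
ρ = 1 − 6Σd² / [n(n²−1)] = 1 − 6×68 / (6×35) = 1 − 408/210 ≈ -0.943

-0.943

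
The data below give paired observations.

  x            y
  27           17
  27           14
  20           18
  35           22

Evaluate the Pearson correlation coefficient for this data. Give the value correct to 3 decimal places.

0.531

n = 4, Σx = 109, Σy = 71, Σx² = 3083, Σy² = 1293, Σxy = 1967
nΣxy − ΣxΣy = 7868 − 7739 = 129
nΣx² − (Σx)² = 12332 − 11881 = 451; nΣy² − (Σy)² = 5172 − 5041 = 131
r = 129 / √(451 × 131) = 129 / 243.0658 ≈ 0.531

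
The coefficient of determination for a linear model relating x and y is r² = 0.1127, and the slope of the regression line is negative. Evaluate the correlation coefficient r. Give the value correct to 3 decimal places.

-0.336

|r| = √0.1127 = 0.336
The association is negative, so r = −0.336.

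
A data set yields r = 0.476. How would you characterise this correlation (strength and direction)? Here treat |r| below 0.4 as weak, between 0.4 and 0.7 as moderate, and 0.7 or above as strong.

moderate positive

r = 0.476 > 0 so the relationship is positive.
|r| = 0.476, which falls in the moderate range.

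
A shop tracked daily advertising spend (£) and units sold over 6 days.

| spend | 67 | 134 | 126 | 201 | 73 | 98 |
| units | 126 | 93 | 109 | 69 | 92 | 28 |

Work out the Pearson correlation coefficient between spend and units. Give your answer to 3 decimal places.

n = 6, Σx = 699, Σy = 517, Σx² = 93655, Σy² = 50415, Σxy = 57967
nΣxy − ΣxΣy = 347802 − 361383 = -13581
nΣx² − (Σx)² = 561930 − 488601 = 73329; nΣy² − (Σy)² = 302490 − 267289 = 35201
r = -13581 / √(73329 × 35201) = -13581 / 50806.0442 ≈ -0.267

-0.267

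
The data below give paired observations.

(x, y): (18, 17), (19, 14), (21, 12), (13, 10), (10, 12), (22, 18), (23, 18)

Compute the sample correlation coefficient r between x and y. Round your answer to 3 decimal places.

0.699

n = 7, Σx = 126, Σy = 101, Σx² = 2408, Σy² = 1521, Σxy = 1884
nΣxy − ΣxΣy = 13188 − 12726 = 462
nΣx² − (Σx)² = 16856 − 15876 = 980; nΣy² − (Σy)² = 10647 − 10201 = 446
r = 462 / √(980 × 446) = 462 / 661.1203 ≈ 0.699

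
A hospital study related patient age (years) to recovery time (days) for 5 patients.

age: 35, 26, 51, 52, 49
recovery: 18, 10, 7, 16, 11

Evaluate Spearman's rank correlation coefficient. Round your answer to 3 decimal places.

0.000

Rank age: 2, 1, 4, 5, 3
Rank recovery: 5, 2, 1, 4, 3
d = rank(age) − rank(recovery): -3, -1, 3, 1, 0; Σd² = 20
ρ = 1 − 6Σd² / [n(n²−1)] = 1 − 6×20 / (5×24) = 1 − 120/120 ≈ 0.000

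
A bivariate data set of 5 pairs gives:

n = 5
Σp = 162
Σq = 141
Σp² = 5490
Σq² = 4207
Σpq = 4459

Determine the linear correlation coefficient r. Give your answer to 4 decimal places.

-0.4637

r = (nΣpq − ΣpΣq) / √[(nΣp² − (Σp)²)(nΣq² − (Σq)²)]
Numerator: 5×4459 − 162×141 = -547
Denominator: √[(27450 − 26244)(21035 − 19881)] = √[1206 × 1154] = 1179.7135
r = -547 / 1179.7135 ≈ -0.4637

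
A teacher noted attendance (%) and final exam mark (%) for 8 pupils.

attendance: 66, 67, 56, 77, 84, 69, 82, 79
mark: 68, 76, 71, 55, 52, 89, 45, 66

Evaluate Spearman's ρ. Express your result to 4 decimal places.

Rank attendance: 2, 3, 1, 5, 8, 4, 7, 6
Rank mark: 5, 7, 6, 3, 2, 8, 1, 4
d = rank(attendance) − rank(mark): -3, -4, -5, 2, 6, -4, 6, 2; Σd² = 146
ρ = 1 − 6Σd² / [n(n²−1)] = 1 − 6×146 / (8×63) = 1 − 876/504 ≈ -0.7381

-0.7381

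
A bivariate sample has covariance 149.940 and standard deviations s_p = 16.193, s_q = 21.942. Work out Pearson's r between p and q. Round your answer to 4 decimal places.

r = Cov(p,q) / (s_p · s_q) = 149.940 / (16.193 × 21.942)
  = 149.940 / 355.3068 ≈ 0.4220

0.4220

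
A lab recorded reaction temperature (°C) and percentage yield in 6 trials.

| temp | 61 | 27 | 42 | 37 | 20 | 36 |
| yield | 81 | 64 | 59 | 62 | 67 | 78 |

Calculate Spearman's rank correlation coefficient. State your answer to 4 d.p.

Rank temp: 6, 2, 5, 4, 1, 3
Rank yield: 6, 3, 1, 2, 4, 5
d = rank(temp) − rank(yield): 0, -1, 4, 2, -3, -2; Σd² = 34
ρ = 1 − 6Σd² / [n(n²−1)] = 1 − 6×34 / (6×35) = 1 − 204/210 ≈ 0.0286

0.0286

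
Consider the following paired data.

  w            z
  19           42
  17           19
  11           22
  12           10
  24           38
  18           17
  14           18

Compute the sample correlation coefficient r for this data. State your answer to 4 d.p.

0.7108

n = 7, Σw = 115, Σz = 166, Σw² = 2011, Σz² = 4766, Σwz = 2953
nΣwz − ΣwΣz = 20671 − 19090 = 1581
nΣw² − (Σw)² = 14077 − 13225 = 852; nΣz² − (Σz)² = 33362 − 27556 = 5806
r = 1581 / √(852 × 5806) = 1581 / 2224.1205 ≈ 0.7108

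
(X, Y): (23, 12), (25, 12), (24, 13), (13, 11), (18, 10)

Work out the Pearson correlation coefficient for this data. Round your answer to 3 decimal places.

n = 5, ΣX = 103, ΣY = 58, ΣX² = 2223, ΣY² = 678, ΣXY = 1211
nΣXY − ΣXΣY = 6055 − 5974 = 81
nΣX² − (ΣX)² = 11115 − 10609 = 506; nΣY² − (ΣY)² = 3390 − 3364 = 26
r = 81 / √(506 × 26) = 81 / 114.6996 ≈ 0.706

0.706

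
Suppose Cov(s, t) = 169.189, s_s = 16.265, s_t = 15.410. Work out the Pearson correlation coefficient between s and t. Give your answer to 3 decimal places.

0.675

r = Cov(s,t) / (s_s · s_t) = 169.189 / (16.265 × 15.410)
  = 169.189 / 250.6437 ≈ 0.675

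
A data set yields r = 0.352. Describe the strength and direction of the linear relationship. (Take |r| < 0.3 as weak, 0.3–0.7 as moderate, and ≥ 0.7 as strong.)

r = 0.352 > 0 so the relationship is positive.
|r| = 0.352, which falls in the moderate range.

moderate positive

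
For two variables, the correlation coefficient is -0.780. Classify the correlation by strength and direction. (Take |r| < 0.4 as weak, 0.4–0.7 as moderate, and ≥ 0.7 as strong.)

r = -0.780 < 0 so the relationship is negative.
|r| = 0.780, which falls in the strong range.

strong negative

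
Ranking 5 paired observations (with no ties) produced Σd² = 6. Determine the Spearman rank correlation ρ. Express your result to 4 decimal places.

0.7000

ρ = 1 − 6Σd² / [n(n²−1)] = 1 − 6×6 / (5×24)
  = 1 − 36/120 = 1 − 0.30000 ≈ 0.7000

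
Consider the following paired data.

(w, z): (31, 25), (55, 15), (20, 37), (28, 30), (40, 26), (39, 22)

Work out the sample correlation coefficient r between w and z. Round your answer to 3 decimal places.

n = 6, Σw = 213, Σz = 155, Σw² = 8291, Σz² = 4279, Σwz = 5078
nΣwz − ΣwΣz = 30468 − 33015 = -2547
nΣw² − (Σw)² = 49746 − 45369 = 4377; nΣz² − (Σz)² = 25674 − 24025 = 1649
r = -2547 / √(4377 × 1649) = -2547 / 2686.5727 ≈ -0.948

-0.948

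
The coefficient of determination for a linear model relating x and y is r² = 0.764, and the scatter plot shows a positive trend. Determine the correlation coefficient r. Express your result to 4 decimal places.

|r| = √0.764 = 0.8741
The association is positive, so r = 0.8741.

0.8741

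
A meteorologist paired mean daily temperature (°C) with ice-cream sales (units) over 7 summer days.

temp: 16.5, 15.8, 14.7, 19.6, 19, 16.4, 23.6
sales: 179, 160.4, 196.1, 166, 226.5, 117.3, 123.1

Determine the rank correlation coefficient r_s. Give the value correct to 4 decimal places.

Rank temp: 4, 2, 1, 6, 5, 3, 7
Rank sales: 5, 3, 6, 4, 7, 1, 2
d = rank(temp) − rank(sales): -1, -1, -5, 2, -2, 2, 5; Σd² = 64
ρ = 1 − 6Σd² / [n(n²−1)] = 1 − 6×64 / (7×48) = 1 − 384/336 ≈ -0.1429

-0.1429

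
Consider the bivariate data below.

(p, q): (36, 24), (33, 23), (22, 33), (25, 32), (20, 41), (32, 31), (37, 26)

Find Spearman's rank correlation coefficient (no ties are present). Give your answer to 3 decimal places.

-0.857

Rank p: 6, 5, 2, 3, 1, 4, 7
Rank q: 2, 1, 6, 5, 7, 4, 3
d = rank(p) − rank(q): 4, 4, -4, -2, -6, 0, 4; Σd² = 104
ρ = 1 − 6Σd² / [n(n²−1)] = 1 − 6×104 / (7×48) = 1 − 624/336 ≈ -0.857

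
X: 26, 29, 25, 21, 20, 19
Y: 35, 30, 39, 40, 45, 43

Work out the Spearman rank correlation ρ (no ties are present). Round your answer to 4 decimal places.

-0.9429

Rank X: 5, 6, 4, 3, 2, 1
Rank Y: 2, 1, 3, 4, 6, 5
d = rank(X) − rank(Y): 3, 5, 1, -1, -4, -4; Σd² = 68
ρ = 1 − 6Σd² / [n(n²−1)] = 1 − 6×68 / (6×35) = 1 − 408/210 ≈ -0.9429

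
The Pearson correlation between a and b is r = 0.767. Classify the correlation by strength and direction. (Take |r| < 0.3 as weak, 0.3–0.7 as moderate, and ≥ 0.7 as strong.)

strong positive

r = 0.767 > 0 so the relationship is positive.
|r| = 0.767, which falls in the strong range.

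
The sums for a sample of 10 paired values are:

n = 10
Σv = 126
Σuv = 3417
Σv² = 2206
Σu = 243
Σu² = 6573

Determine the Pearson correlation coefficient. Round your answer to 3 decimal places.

r = (nΣuv − ΣuΣv) / √[(nΣu² − (Σu)²)(nΣv² − (Σv)²)]
Numerator: 10×3417 − 243×126 = 3552
Denominator: √[(65730 − 59049)(22060 − 15876)] = √[6681 × 6184] = 6427.6982
r = 3552 / 6427.6982 ≈ 0.553

0.553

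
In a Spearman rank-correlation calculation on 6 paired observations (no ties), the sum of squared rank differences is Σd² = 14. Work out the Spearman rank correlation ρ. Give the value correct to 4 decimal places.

ρ = 1 − 6Σd² / [n(n²−1)] = 1 − 6×14 / (6×35)
  = 1 − 84/210 = 1 − 0.40000 ≈ 0.6000

0.6000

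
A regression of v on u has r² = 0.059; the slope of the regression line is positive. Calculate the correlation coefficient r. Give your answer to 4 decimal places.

|r| = √0.059 = 0.2429
The association is positive, so r = 0.2429.

0.2429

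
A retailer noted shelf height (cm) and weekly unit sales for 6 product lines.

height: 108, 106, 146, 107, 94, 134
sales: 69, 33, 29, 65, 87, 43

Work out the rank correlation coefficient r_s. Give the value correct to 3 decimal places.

-0.600

Rank height: 4, 2, 6, 3, 1, 5
Rank sales: 5, 2, 1, 4, 6, 3
d = rank(height) − rank(sales): -1, 0, 5, -1, -5, 2; Σd² = 56
ρ = 1 − 6Σd² / [n(n²−1)] = 1 − 6×56 / (6×35) = 1 − 336/210 ≈ -0.600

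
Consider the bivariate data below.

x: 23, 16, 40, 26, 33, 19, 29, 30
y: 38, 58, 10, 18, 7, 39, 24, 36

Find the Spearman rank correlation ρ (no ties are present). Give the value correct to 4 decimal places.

Rank x: 3, 1, 8, 4, 7, 2, 5, 6
Rank y: 6, 8, 2, 3, 1, 7, 4, 5
d = rank(x) − rank(y): -3, -7, 6, 1, 6, -5, 1, 1; Σd² = 158
ρ = 1 − 6Σd² / [n(n²−1)] = 1 − 6×158 / (8×63) = 1 − 948/504 ≈ -0.8810

-0.8810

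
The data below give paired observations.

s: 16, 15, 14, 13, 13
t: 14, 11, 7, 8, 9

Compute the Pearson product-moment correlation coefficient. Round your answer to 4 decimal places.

n = 5, Σs = 71, Σt = 49, Σs² = 1015, Σt² = 511, Σst = 708
nΣst − ΣsΣt = 3540 − 3479 = 61
nΣs² − (Σs)² = 5075 − 5041 = 34; nΣt² − (Σt)² = 2555 − 2401 = 154
r = 61 / √(34 × 154) = 61 / 72.3602 ≈ 0.8430

0.8430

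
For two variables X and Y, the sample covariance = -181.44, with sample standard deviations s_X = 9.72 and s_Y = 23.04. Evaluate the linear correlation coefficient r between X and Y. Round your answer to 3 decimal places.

r = Cov(X,Y) / (s_X · s_Y) = -181.44 / (9.72 × 23.04)
  = -181.44 / 223.9488 ≈ -0.810

-0.810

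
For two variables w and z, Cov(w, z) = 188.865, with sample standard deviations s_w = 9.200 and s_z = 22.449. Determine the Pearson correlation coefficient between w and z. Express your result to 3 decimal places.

0.914

r = Cov(w,z) / (s_w · s_z) = 188.865 / (9.200 × 22.449)
  = 188.865 / 206.5308 ≈ 0.914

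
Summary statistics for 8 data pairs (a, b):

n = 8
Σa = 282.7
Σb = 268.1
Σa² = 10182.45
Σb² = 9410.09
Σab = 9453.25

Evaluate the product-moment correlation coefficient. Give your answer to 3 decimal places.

r = (nΣab − ΣaΣb) / √[(nΣa² − (Σa)²)(nΣb² − (Σb)²)]
Numerator: 8×9453.25 − 282.7×268.1 = -165.87
Denominator: √[(81459.6 − 79919.29)(75280.72 − 71877.61)] = √[1540.31 × 3403.11] = 2289.5075
r = -165.87 / 2289.5075 ≈ -0.072

-0.072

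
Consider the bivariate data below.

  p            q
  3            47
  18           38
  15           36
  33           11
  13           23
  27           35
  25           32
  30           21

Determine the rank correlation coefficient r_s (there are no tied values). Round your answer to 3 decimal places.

Rank p: 1, 4, 3, 8, 2, 6, 5, 7
Rank q: 8, 7, 6, 1, 3, 5, 4, 2
d = rank(p) − rank(q): -7, -3, -3, 7, -1, 1, 1, 5; Σd² = 144
ρ = 1 − 6Σd² / [n(n²−1)] = 1 − 6×144 / (8×63) = 1 − 864/504 ≈ -0.714

-0.714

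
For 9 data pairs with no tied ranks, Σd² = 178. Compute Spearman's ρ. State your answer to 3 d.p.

ρ = 1 − 6Σd² / [n(n²−1)] = 1 − 6×178 / (9×80)
  = 1 − 1068/720 = 1 − 1.4833 ≈ -0.483

-0.483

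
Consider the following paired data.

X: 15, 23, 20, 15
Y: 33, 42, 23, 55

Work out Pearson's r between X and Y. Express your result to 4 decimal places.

n = 4, ΣX = 73, ΣY = 153, ΣX² = 1379, ΣY² = 6407, ΣXY = 2746
nΣXY − ΣXΣY = 10984 − 11169 = -185
nΣX² − (ΣX)² = 5516 − 5329 = 187; nΣY² − (ΣY)² = 25628 − 23409 = 2219
r = -185 / √(187 × 2219) = -185 / 644.1685 ≈ -0.2872

-0.2872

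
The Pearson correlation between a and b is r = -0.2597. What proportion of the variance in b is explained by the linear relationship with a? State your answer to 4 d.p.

r² = (-0.2597)² = 0.0674

0.0674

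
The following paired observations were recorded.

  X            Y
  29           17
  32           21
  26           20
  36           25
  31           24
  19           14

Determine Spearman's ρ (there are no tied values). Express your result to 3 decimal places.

0.886

Rank X: 3, 5, 2, 6, 4, 1
Rank Y: 2, 4, 3, 6, 5, 1
d = rank(X) − rank(Y): 1, 1, -1, 0, -1, 0; Σd² = 4
ρ = 1 − 6Σd² / [n(n²−1)] = 1 − 6×4 / (6×35) = 1 − 24/210 ≈ 0.886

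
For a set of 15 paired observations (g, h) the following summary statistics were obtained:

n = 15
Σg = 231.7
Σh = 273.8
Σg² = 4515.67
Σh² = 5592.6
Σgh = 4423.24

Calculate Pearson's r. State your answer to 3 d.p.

r = (nΣgh − ΣgΣh) / √[(nΣg² − (Σg)²)(nΣh² − (Σh)²)]
Numerator: 15×4423.24 − 231.7×273.8 = 2909.14
Denominator: √[(67735.05 − 53684.89)(83889 − 74966.44)] = √[14050.16 × 8922.56] = 11196.5796
r = 2909.14 / 11196.5796 ≈ 0.260

0.260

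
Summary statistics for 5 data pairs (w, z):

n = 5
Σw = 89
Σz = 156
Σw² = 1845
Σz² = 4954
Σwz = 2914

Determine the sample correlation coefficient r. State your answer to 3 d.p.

0.912

r = (nΣwz − ΣwΣz) / √[(nΣw² − (Σw)²)(nΣz² − (Σz)²)]
Numerator: 5×2914 − 89×156 = 686
Denominator: √[(9225 − 7921)(24770 − 24336)] = √[1304 × 434] = 752.2872
r = 686 / 752.2872 ≈ 0.912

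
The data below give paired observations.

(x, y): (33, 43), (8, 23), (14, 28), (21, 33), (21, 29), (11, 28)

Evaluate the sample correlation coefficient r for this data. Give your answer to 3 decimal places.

0.950

n = 6, Σx = 108, Σy = 184, Σx² = 2352, Σy² = 5876, Σxy = 3605
nΣxy − ΣxΣy = 21630 − 19872 = 1758
nΣx² − (Σx)² = 14112 − 11664 = 2448; nΣy² − (Σy)² = 35256 − 33856 = 1400
r = 1758 / √(2448 × 1400) = 1758 / 1851.2698 ≈ 0.950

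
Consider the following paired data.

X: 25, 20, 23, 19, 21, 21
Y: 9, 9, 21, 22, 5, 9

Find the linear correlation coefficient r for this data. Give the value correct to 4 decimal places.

n = 6, ΣX = 129, ΣY = 75, ΣX² = 2797, ΣY² = 1193, ΣXY = 1600
nΣXY − ΣXΣY = 9600 − 9675 = -75
nΣX² − (ΣX)² = 16782 − 16641 = 141; nΣY² − (ΣY)² = 7158 − 5625 = 1533
r = -75 / √(141 × 1533) = -75 / 464.9226 ≈ -0.1613

-0.1613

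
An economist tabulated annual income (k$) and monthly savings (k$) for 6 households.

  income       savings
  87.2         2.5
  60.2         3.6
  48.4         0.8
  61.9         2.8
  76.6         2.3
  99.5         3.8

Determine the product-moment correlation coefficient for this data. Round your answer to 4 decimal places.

0.5729

n = 6, Σx = 433.8, Σy = 15.8, Σx² = 33169.86, Σy² = 47.42, Σxy = 1201.04
nΣxy − ΣxΣy = 7206.24 − 6854.04 = 352.2
nΣx² − (Σx)² = 199019.16 − 188182.44 = 10836.72; nΣy² − (Σy)² = 284.52 − 249.64 = 34.88
r = 352.2 / √(10836.72 × 34.88) = 352.2 / 614.8047 ≈ 0.5729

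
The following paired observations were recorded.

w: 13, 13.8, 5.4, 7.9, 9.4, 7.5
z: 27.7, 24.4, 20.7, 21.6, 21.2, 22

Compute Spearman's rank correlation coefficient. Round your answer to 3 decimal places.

Rank w: 5, 6, 1, 3, 4, 2
Rank z: 6, 5, 1, 3, 2, 4
d = rank(w) − rank(z): -1, 1, 0, 0, 2, -2; Σd² = 10
ρ = 1 − 6Σd² / [n(n²−1)] = 1 − 6×10 / (6×35) = 1 − 60/210 ≈ 0.714

0.714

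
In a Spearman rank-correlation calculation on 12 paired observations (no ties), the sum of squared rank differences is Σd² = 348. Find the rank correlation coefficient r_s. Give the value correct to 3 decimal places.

-0.217

ρ = 1 − 6Σd² / [n(n²−1)] = 1 − 6×348 / (12×143)
  = 1 − 2088/1716 = 1 − 1.2168 ≈ -0.217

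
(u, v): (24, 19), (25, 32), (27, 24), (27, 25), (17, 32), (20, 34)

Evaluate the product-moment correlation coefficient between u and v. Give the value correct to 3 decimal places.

-0.592

n = 6, Σu = 140, Σv = 166, Σu² = 3348, Σv² = 4766, Σuv = 3803
nΣuv − ΣuΣv = 22818 − 23240 = -422
nΣu² − (Σu)² = 20088 − 19600 = 488; nΣv² − (Σv)² = 28596 − 27556 = 1040
r = -422 / √(488 × 1040) = -422 / 712.4044 ≈ -0.592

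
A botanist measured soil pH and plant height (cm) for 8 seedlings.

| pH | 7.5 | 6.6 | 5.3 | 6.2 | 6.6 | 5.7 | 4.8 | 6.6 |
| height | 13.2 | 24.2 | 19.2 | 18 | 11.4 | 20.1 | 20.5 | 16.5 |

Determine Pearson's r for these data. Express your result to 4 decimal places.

-0.5095

n = 8, Σx = 49.3, Σy = 143.1, Σx² = 308.99, Σy² = 2678.99, Σxy = 869.19
nΣxy − ΣxΣy = 6953.52 − 7054.83 = -101.31
nΣx² − (Σx)² = 2471.92 − 2430.49 = 41.43; nΣy² − (Σy)² = 21431.92 − 20477.61 = 954.31
r = -101.31 / √(41.43 × 954.31) = -101.31 / 198.8393 ≈ -0.5095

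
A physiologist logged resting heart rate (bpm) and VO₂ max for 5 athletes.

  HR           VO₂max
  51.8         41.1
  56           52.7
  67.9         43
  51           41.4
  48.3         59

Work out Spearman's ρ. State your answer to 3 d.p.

Rank HR: 3, 4, 5, 2, 1
Rank VO₂max: 1, 4, 3, 2, 5
d = rank(HR) − rank(VO₂max): 2, 0, 2, 0, -4; Σd² = 24
ρ = 1 − 6Σd² / [n(n²−1)] = 1 − 6×24 / (5×24) = 1 − 144/120 ≈ -0.200

-0.200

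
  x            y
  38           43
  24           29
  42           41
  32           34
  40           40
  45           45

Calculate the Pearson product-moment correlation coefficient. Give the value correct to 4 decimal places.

n = 6, Σx = 221, Σy = 232, Σx² = 8433, Σy² = 9152, Σxy = 8765
nΣxy − ΣxΣy = 52590 − 51272 = 1318
nΣx² − (Σx)² = 50598 − 48841 = 1757; nΣy² − (Σy)² = 54912 − 53824 = 1088
r = 1318 / √(1757 × 1088) = 1318 / 1382.6120 ≈ 0.9533

0.9533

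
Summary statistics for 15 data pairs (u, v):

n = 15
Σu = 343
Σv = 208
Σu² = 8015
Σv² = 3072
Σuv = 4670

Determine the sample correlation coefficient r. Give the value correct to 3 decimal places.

r = (nΣuv − ΣuΣv) / √[(nΣu² − (Σu)²)(nΣv² − (Σv)²)]
Numerator: 15×4670 − 343×208 = -1294
Denominator: √[(120225 − 117649)(46080 − 43264)] = √[2576 × 2816] = 2693.3281
r = -1294 / 2693.3281 ≈ -0.480

-0.480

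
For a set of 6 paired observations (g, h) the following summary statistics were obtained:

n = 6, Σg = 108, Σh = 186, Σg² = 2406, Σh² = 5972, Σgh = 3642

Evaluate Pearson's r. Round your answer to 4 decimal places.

r = (nΣgh − ΣgΣh) / √[(nΣg² − (Σg)²)(nΣh² − (Σh)²)]
Numerator: 6×3642 − 108×186 = 1764
Denominator: √[(14436 − 11664)(35832 − 34596)] = √[2772 × 1236] = 1850.9976
r = 1764 / 1850.9976 ≈ 0.9530

0.9530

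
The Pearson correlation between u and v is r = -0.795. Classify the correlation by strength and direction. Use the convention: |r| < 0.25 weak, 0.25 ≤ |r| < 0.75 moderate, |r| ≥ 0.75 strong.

strong negative

r = -0.795 < 0 so the relationship is negative.
|r| = 0.795, which falls in the strong range.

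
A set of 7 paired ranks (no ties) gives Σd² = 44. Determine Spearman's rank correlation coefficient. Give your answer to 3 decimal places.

ρ = 1 − 6Σd² / [n(n²−1)] = 1 − 6×44 / (7×48)
  = 1 − 264/336 = 1 − 0.7857 ≈ 0.214

0.214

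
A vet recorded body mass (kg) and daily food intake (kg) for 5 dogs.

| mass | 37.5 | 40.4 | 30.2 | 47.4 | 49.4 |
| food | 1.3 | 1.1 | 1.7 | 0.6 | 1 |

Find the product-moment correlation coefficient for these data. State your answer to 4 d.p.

-0.8952

n = 5, Σx = 204.9, Σy = 5.7, Σx² = 8637.57, Σy² = 7.15, Σxy = 222.37
nΣxy − ΣxΣy = 1111.85 − 1167.93 = -56.08
nΣx² − (Σx)² = 43187.85 − 41984.01 = 1203.84; nΣy² − (Σy)² = 35.75 − 32.49 = 3.26
r = -56.08 / √(1203.84 × 3.26) = -56.08 / 62.6460 ≈ -0.8952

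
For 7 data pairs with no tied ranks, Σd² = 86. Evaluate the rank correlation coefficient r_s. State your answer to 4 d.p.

ρ = 1 − 6Σd² / [n(n²−1)] = 1 − 6×86 / (7×48)
  = 1 − 516/336 = 1 − 1.53571 ≈ -0.5357

-0.5357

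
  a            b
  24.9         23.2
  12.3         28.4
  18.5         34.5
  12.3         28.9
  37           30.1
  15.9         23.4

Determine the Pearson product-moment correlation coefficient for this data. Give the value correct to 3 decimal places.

0.055

n = 6, Σa = 120.9, Σb = 168.5, Σa² = 2886.65, Σb² = 4823.83, Σab = 3406.48
nΣab − ΣaΣb = 20438.88 − 20371.65 = 67.23
nΣa² − (Σa)² = 17319.9 − 14616.81 = 2703.09; nΣb² − (Σb)² = 28942.98 − 28392.25 = 550.73
r = 67.23 / √(2703.09 × 550.73) = 67.23 / 1220.1118 ≈ 0.055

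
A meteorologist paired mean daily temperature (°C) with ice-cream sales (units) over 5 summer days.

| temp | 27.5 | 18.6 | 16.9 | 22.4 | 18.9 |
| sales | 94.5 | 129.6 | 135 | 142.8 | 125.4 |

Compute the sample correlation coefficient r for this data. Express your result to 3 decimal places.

n = 5, Σx = 104.3, Σy = 627.3, Σx² = 2246.79, Σy² = 80068.41, Σxy = 12859.59
nΣxy − ΣxΣy = 64297.95 − 65427.39 = -1129.44
nΣx² − (Σx)² = 11233.95 − 10878.49 = 355.46; nΣy² − (Σy)² = 400342.05 − 393505.29 = 6836.76
r = -1129.44 / √(355.46 × 6836.76) = -1129.44 / 1558.9082 ≈ -0.725

-0.725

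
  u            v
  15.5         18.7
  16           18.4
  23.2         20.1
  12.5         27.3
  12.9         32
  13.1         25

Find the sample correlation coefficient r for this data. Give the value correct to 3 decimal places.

-0.598

n = 6, Σu = 93.2, Σv = 141.5, Σu² = 1528.76, Σv² = 3486.55, Σuv = 2132.12
nΣuv − ΣuΣv = 12792.72 − 13187.8 = -395.08
nΣu² − (Σu)² = 9172.56 − 8686.24 = 486.32; nΣv² − (Σv)² = 20919.3 − 20022.25 = 897.05
r = -395.08 / √(486.32 × 897.05) = -395.08 / 660.4948 ≈ -0.598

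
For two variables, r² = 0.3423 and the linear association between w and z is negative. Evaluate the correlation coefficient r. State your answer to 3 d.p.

-0.585

|r| = √0.3423 = 0.585
The association is negative, so r = −0.585.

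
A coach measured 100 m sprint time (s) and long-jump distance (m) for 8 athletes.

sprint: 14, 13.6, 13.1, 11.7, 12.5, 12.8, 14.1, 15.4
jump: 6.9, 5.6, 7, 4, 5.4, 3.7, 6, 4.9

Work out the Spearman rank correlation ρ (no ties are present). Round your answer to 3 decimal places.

Rank sprint: 6, 5, 4, 1, 2, 3, 7, 8
Rank jump: 7, 5, 8, 2, 4, 1, 6, 3
d = rank(sprint) − rank(jump): -1, 0, -4, -1, -2, 2, 1, 5; Σd² = 52
ρ = 1 − 6Σd² / [n(n²−1)] = 1 − 6×52 / (8×63) = 1 − 312/504 ≈ 0.381

0.381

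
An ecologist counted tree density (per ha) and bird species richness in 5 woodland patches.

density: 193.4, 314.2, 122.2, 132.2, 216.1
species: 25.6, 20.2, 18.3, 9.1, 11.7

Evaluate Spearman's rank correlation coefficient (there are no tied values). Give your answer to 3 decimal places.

Rank density: 3, 5, 1, 2, 4
Rank species: 5, 4, 3, 1, 2
d = rank(density) − rank(species): -2, 1, -2, 1, 2; Σd² = 14
ρ = 1 − 6Σd² / [n(n²−1)] = 1 − 6×14 / (5×24) = 1 − 84/120 ≈ 0.300

0.300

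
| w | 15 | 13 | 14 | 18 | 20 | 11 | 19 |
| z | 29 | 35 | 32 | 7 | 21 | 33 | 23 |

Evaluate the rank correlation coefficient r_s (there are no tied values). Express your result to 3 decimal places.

Rank w: 4, 2, 3, 5, 7, 1, 6
Rank z: 4, 7, 5, 1, 2, 6, 3
d = rank(w) − rank(z): 0, -5, -2, 4, 5, -5, 3; Σd² = 104
ρ = 1 − 6Σd² / [n(n²−1)] = 1 − 6×104 / (7×48) = 1 − 624/336 ≈ -0.857

-0.857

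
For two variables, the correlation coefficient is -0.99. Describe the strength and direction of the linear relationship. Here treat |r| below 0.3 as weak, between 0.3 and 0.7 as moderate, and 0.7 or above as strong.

r = -0.99 < 0 so the relationship is negative.
|r| = 0.99, which falls in the strong range.

strong negative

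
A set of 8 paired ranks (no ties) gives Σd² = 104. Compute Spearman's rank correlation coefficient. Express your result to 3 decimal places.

-0.238

ρ = 1 − 6Σd² / [n(n²−1)] = 1 − 6×104 / (8×63)
  = 1 − 624/504 = 1 − 1.2381 ≈ -0.238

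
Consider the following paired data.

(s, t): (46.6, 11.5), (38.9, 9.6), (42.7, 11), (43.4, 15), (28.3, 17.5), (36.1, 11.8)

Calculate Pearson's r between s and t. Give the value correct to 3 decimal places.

n = 6, Σs = 236, Σt = 76.4, Σs² = 9495.72, Σt² = 1015.9, Σst = 2951.27
nΣst − ΣsΣt = 17707.62 − 18030.4 = -322.78
nΣs² − (Σs)² = 56974.32 − 55696 = 1278.32; nΣt² − (Σt)² = 6095.4 − 5836.96 = 258.44
r = -322.78 / √(1278.32 × 258.44) = -322.78 / 574.7774 ≈ -0.562

-0.562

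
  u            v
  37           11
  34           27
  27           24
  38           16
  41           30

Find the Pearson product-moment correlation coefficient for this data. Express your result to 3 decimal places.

-0.073

n = 5, Σu = 177, Σv = 108, Σu² = 6379, Σv² = 2582, Σuv = 3811
nΣuv − ΣuΣv = 19055 − 19116 = -61
nΣu² − (Σu)² = 31895 − 31329 = 566; nΣv² − (Σv)² = 12910 − 11664 = 1246
r = -61 / √(566 × 1246) = -61 / 839.7833 ≈ -0.073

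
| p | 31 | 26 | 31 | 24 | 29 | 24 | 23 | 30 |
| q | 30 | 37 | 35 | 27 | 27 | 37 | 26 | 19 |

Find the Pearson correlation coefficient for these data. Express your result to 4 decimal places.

n = 8, Σp = 218, Σq = 238, Σp² = 6020, Σq² = 7358, Σpq = 6464
nΣpq − ΣpΣq = 51712 − 51884 = -172
nΣp² − (Σp)² = 48160 − 47524 = 636; nΣq² − (Σq)² = 58864 − 56644 = 2220
r = -172 / √(636 × 2220) = -172 / 1188.2424 ≈ -0.1448

-0.1448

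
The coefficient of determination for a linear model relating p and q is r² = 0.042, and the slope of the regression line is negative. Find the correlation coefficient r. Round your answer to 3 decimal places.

-0.205

|r| = √0.042 = 0.205
The association is negative, so r = −0.205.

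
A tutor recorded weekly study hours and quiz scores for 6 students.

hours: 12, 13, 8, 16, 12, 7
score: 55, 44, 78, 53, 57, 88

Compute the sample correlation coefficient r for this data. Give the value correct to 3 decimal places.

n = 6, Σx = 68, Σy = 375, Σx² = 826, Σy² = 24847, Σxy = 4004
nΣxy − ΣxΣy = 24024 − 25500 = -1476
nΣx² − (Σx)² = 4956 − 4624 = 332; nΣy² − (Σy)² = 149082 − 140625 = 8457
r = -1476 / √(332 × 8457) = -1476 / 1675.6265 ≈ -0.881

-0.881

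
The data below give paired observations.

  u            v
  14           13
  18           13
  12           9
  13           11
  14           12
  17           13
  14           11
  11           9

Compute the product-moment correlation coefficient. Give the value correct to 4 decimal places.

n = 8, Σu = 113, Σv = 91, Σu² = 1635, Σv² = 1055, Σuv = 1309
nΣuv − ΣuΣv = 10472 − 10283 = 189
nΣu² − (Σu)² = 13080 − 12769 = 311; nΣv² − (Σv)² = 8440 − 8281 = 159
r = 189 / √(311 × 159) = 189 / 222.3713 ≈ 0.8499

0.8499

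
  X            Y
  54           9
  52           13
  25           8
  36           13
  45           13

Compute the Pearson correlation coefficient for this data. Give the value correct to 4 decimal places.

n = 5, ΣX = 212, ΣY = 56, ΣX² = 9566, ΣY² = 652, ΣXY = 2415
nΣXY − ΣXΣY = 12075 − 11872 = 203
nΣX² − (ΣX)² = 47830 − 44944 = 2886; nΣY² − (ΣY)² = 3260 − 3136 = 124
r = 203 / √(2886 × 124) = 203 / 598.2174 ≈ 0.3393

0.3393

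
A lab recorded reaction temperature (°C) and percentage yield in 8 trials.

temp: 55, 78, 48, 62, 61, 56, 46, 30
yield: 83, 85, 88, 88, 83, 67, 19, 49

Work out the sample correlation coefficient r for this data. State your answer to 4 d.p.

0.5819

n = 8, Σx = 436, Σy = 562, Σx² = 25130, Σy² = 43742, Σxy = 32034
nΣxy − ΣxΣy = 256272 − 245032 = 11240
nΣx² − (Σx)² = 201040 − 190096 = 10944; nΣy² − (Σy)² = 349936 − 315844 = 34092
r = 11240 / √(10944 × 34092) = 11240 / 19315.8704 ≈ 0.5819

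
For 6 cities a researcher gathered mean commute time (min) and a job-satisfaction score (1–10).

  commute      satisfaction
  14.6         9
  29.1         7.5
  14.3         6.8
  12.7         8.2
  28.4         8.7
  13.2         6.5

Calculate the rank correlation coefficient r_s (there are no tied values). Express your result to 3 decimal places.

Rank commute: 4, 6, 3, 1, 5, 2
Rank satisfaction: 6, 3, 2, 4, 5, 1
d = rank(commute) − rank(satisfaction): -2, 3, 1, -3, 0, 1; Σd² = 24
ρ = 1 − 6Σd² / [n(n²−1)] = 1 − 6×24 / (6×35) = 1 − 144/210 ≈ 0.314

0.314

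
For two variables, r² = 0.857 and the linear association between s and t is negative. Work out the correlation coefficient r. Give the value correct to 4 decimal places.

|r| = √0.857 = 0.9257
The association is negative, so r = −0.9257.

-0.9257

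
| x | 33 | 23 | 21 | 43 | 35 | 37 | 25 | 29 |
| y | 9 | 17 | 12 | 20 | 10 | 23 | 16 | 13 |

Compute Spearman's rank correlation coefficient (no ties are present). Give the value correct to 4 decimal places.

Rank x: 5, 2, 1, 8, 6, 7, 3, 4
Rank y: 1, 6, 3, 7, 2, 8, 5, 4
d = rank(x) − rank(y): 4, -4, -2, 1, 4, -1, -2, 0; Σd² = 58
ρ = 1 − 6Σd² / [n(n²−1)] = 1 − 6×58 / (8×63) = 1 − 348/504 ≈ 0.3095

0.3095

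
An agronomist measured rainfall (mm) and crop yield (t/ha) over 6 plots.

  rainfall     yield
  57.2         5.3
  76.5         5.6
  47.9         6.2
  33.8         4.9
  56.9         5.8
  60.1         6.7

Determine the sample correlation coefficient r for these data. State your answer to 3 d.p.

n = 6, Σx = 332.4, Σy = 34.5, Σx² = 19410.56, Σy² = 200.43, Σxy = 1926.85
nΣxy − ΣxΣy = 11561.1 − 11467.8 = 93.3
nΣx² − (Σx)² = 116463.36 − 110489.76 = 5973.6; nΣy² − (Σy)² = 1202.58 − 1190.25 = 12.33
r = 93.3 / √(5973.6 × 12.33) = 93.3 / 271.3936 ≈ 0.344

0.344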